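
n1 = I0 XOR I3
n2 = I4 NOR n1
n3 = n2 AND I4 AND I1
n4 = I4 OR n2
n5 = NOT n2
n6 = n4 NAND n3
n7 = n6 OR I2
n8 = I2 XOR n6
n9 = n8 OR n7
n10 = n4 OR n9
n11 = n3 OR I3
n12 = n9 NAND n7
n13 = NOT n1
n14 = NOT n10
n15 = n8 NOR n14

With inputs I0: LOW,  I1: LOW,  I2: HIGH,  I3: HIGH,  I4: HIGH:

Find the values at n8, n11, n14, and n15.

n8 = LOW  n11 = HIGH  n14 = LOW  n15 = HIGH

n1 = I0 XOR I3 = LOW XOR HIGH = HIGH
n2 = I4 NOR n1 = HIGH NOR HIGH = LOW
n3 = n2 AND I4 AND I1 = LOW AND HIGH AND LOW = LOW
n4 = I4 OR n2 = HIGH OR LOW = HIGH
n6 = n4 NAND n3 = HIGH NAND LOW = HIGH
n7 = n6 OR I2 = HIGH OR HIGH = HIGH
n8 = I2 XOR n6 = HIGH XOR HIGH = LOW
n9 = n8 OR n7 = LOW OR HIGH = HIGH
n10 = n4 OR n9 = HIGH OR HIGH = HIGH
n11 = n3 OR I3 = LOW OR HIGH = HIGH
n14 = NOT n10 = NOT HIGH = LOW
n15 = n8 NOR n14 = LOW NOR LOW = HIGH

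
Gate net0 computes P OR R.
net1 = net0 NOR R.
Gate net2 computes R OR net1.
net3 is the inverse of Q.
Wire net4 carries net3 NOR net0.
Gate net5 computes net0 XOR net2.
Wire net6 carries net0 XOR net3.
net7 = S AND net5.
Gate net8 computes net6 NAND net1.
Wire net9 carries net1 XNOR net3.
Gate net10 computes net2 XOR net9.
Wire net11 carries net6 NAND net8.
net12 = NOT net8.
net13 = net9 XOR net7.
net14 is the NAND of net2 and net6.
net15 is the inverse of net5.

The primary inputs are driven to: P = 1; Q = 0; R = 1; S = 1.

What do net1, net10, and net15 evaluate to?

net1 = 0  net10 = 1  net15 = 1

net0 = P OR R = 1 OR 1 = 1
net1 = net0 NOR R = 1 NOR 1 = 0
net2 = R OR net1 = 1 OR 0 = 1
net3 = NOT Q = NOT 0 = 1
net5 = net0 XOR net2 = 1 XOR 1 = 0
net9 = net1 XNOR net3 = 0 XNOR 1 = 0
net10 = net2 XOR net9 = 1 XOR 0 = 1
net15 = NOT net5 = NOT 0 = 1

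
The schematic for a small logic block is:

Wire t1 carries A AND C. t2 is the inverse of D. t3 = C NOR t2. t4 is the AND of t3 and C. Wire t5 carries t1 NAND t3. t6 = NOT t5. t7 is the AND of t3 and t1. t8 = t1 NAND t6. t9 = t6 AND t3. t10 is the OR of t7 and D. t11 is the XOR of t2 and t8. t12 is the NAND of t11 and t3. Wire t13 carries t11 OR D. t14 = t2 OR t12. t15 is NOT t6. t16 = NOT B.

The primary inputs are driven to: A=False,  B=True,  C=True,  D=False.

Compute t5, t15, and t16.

t5 = True, t15 = True, t16 = False

t1 = A AND C = False AND True = False
t2 = NOT D = NOT False = True
t3 = C NOR t2 = True NOR True = False
t5 = t1 NAND t3 = False NAND False = True
t6 = NOT t5 = NOT True = False
t15 = NOT t6 = NOT False = True
t16 = NOT B = NOT True = False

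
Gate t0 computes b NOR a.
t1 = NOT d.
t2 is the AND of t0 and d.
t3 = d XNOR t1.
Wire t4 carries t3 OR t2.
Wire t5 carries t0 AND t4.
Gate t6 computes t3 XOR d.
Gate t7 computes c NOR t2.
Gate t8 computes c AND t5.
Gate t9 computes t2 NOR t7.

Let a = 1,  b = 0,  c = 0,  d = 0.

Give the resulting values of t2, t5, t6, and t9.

t0 = b NOR a = 0 NOR 1 = 0
t1 = NOT d = NOT 0 = 1
t2 = t0 AND d = 0 AND 0 = 0
t3 = d XNOR t1 = 0 XNOR 1 = 0
t4 = t3 OR t2 = 0 OR 0 = 0
t5 = t0 AND t4 = 0 AND 0 = 0
t6 = t3 XOR d = 0 XOR 0 = 0
t7 = c NOR t2 = 0 NOR 0 = 1
t9 = t2 NOR t7 = 0 NOR 1 = 0

t2 = 0, t5 = 0, t6 = 0, t9 = 0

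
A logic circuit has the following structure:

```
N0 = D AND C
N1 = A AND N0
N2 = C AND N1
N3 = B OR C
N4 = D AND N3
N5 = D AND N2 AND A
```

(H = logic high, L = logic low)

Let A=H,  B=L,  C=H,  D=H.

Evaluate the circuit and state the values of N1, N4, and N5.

N0 = D AND C = H AND H = H
N1 = A AND N0 = H AND H = H
N2 = C AND N1 = H AND H = H
N3 = B OR C = L OR H = H
N4 = D AND N3 = H AND H = H
N5 = D AND N2 AND A = H AND H AND H = H

N1 = H, N4 = H, N5 = H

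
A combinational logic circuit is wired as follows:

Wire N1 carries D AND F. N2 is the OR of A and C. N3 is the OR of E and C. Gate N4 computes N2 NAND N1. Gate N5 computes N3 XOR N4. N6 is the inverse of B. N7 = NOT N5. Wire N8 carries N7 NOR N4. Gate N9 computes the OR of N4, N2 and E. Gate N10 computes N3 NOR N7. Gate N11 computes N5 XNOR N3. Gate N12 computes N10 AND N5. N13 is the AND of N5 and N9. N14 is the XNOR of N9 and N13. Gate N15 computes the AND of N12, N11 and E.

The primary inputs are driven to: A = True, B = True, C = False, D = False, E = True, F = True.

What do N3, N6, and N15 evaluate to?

N1 = D AND F = False AND True = False
N2 = A OR C = True OR False = True
N3 = E OR C = True OR False = True
N4 = N2 NAND N1 = True NAND False = True
N5 = N3 XOR N4 = True XOR True = False
N6 = NOT B = NOT True = False
N7 = NOT N5 = NOT False = True
N10 = N3 NOR N7 = True NOR True = False
N11 = N5 XNOR N3 = False XNOR True = False
N12 = N10 AND N5 = False AND False = False
N15 = N12 AND N11 AND E = False AND False AND True = False

N3 = True, N6 = False, N15 = False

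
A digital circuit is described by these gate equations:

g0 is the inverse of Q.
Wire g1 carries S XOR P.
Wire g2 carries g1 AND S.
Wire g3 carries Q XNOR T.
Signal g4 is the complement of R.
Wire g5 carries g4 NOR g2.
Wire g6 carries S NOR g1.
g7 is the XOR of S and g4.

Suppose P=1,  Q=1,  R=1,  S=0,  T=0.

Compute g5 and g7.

g1 = S XOR P = 0 XOR 1 = 1
g2 = g1 AND S = 1 AND 0 = 0
g4 = NOT R = NOT 1 = 0
g5 = g4 NOR g2 = 0 NOR 0 = 1
g7 = S XOR g4 = 0 XOR 0 = 0

g5 = 1; g7 = 0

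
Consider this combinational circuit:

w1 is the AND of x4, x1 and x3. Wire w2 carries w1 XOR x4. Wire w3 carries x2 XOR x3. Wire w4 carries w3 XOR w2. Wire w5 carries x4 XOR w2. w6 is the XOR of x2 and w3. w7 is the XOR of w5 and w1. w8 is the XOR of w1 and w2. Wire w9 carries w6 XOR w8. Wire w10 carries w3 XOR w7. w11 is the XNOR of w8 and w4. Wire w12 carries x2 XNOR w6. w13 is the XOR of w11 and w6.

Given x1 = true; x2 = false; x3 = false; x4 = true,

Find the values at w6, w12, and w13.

w6 = false, w12 = true, w13 = true

w1 = x4 AND x1 AND x3 = true AND true AND false = false
w2 = w1 XOR x4 = false XOR true = true
w3 = x2 XOR x3 = false XOR false = false
w4 = w3 XOR w2 = false XOR true = true
w6 = x2 XOR w3 = false XOR false = false
w8 = w1 XOR w2 = false XOR true = true
w11 = w8 XNOR w4 = true XNOR true = true
w12 = x2 XNOR w6 = false XNOR false = true
w13 = w11 XOR w6 = true XOR false = true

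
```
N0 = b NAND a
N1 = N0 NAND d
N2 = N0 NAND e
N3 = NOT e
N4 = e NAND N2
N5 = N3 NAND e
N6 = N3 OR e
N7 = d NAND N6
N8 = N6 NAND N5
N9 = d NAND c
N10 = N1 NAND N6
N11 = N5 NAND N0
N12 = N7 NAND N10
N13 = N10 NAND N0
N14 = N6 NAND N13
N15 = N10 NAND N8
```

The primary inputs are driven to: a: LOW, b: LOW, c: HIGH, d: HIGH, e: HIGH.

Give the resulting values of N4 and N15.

N0 = b NAND a = LOW NAND LOW = HIGH
N1 = N0 NAND d = HIGH NAND HIGH = LOW
N2 = N0 NAND e = HIGH NAND HIGH = LOW
N3 = NOT e = NOT HIGH = LOW
N4 = e NAND N2 = HIGH NAND LOW = HIGH
N5 = N3 NAND e = LOW NAND HIGH = HIGH
N6 = N3 OR e = LOW OR HIGH = HIGH
N8 = N6 NAND N5 = HIGH NAND HIGH = LOW
N10 = N1 NAND N6 = LOW NAND HIGH = HIGH
N15 = N10 NAND N8 = HIGH NAND LOW = HIGH

N4 = HIGH  N15 = HIGH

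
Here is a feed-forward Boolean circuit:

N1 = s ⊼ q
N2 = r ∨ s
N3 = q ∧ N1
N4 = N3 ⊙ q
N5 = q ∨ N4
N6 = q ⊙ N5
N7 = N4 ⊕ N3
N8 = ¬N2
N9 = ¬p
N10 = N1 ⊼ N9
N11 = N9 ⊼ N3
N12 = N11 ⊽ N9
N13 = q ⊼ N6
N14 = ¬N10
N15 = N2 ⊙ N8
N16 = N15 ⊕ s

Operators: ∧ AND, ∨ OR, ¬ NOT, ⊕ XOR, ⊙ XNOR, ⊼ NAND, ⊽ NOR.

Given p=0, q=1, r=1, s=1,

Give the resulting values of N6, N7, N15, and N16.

N1 = s NAND q = 1 NAND 1 = 0
N2 = r OR s = 1 OR 1 = 1
N3 = q AND N1 = 1 AND 0 = 0
N4 = N3 XNOR q = 0 XNOR 1 = 0
N5 = q OR N4 = 1 OR 0 = 1
N6 = q XNOR N5 = 1 XNOR 1 = 1
N7 = N4 XOR N3 = 0 XOR 0 = 0
N8 = NOT N2 = NOT 1 = 0
N15 = N2 XNOR N8 = 1 XNOR 0 = 0
N16 = N15 XOR s = 0 XOR 1 = 1

N6 = 1, N7 = 0, N15 = 0, N16 = 1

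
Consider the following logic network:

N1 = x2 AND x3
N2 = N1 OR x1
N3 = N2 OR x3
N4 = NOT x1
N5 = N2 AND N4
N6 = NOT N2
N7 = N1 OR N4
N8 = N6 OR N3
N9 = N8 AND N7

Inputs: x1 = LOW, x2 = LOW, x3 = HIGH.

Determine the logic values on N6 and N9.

N1 = x2 AND x3 = LOW AND HIGH = LOW
N2 = N1 OR x1 = LOW OR LOW = LOW
N3 = N2 OR x3 = LOW OR HIGH = HIGH
N4 = NOT x1 = NOT LOW = HIGH
N6 = NOT N2 = NOT LOW = HIGH
N7 = N1 OR N4 = LOW OR HIGH = HIGH
N8 = N6 OR N3 = HIGH OR HIGH = HIGH
N9 = N8 AND N7 = HIGH AND HIGH = HIGH

N6 = HIGH, N9 = HIGH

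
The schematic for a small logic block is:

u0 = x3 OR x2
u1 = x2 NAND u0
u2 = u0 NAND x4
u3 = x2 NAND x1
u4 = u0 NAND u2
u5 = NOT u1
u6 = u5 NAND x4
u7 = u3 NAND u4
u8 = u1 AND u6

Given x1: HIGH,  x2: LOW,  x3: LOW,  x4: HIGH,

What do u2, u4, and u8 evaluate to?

u2 = HIGH  u4 = HIGH  u8 = HIGH

u0 = x3 OR x2 = LOW OR LOW = LOW
u1 = x2 NAND u0 = LOW NAND LOW = HIGH
u2 = u0 NAND x4 = LOW NAND HIGH = HIGH
u4 = u0 NAND u2 = LOW NAND HIGH = HIGH
u5 = NOT u1 = NOT HIGH = LOW
u6 = u5 NAND x4 = LOW NAND HIGH = HIGH
u8 = u1 AND u6 = HIGH AND HIGH = HIGH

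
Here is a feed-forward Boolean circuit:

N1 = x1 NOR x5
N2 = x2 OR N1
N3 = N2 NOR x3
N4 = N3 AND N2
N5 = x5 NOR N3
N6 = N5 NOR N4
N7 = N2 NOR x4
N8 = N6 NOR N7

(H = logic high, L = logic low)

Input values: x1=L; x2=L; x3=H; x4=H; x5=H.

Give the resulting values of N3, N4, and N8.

N1 = x1 NOR x5 = L NOR H = L
N2 = x2 OR N1 = L OR L = L
N3 = N2 NOR x3 = L NOR H = L
N4 = N3 AND N2 = L AND L = L
N5 = x5 NOR N3 = H NOR L = L
N6 = N5 NOR N4 = L NOR L = H
N7 = N2 NOR x4 = L NOR H = L
N8 = N6 NOR N7 = H NOR L = L

N3 = L; N4 = L; N8 = L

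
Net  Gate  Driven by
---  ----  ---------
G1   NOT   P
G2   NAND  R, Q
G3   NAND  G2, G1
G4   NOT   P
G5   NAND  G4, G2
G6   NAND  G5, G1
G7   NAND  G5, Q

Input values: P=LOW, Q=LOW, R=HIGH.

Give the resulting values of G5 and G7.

G2 = R NAND Q = HIGH NAND LOW = HIGH
G4 = NOT P = NOT LOW = HIGH
G5 = G4 NAND G2 = HIGH NAND HIGH = LOW
G7 = G5 NAND Q = LOW NAND LOW = HIGH

G5 = LOW, G7 = HIGH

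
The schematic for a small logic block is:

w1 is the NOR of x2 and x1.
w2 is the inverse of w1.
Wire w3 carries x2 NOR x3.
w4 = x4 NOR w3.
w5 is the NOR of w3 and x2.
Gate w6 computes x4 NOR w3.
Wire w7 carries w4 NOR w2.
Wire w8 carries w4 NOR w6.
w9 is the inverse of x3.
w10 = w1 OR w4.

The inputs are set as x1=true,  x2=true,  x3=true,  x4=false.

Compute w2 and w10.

w2 = true, w10 = true

w1 = x2 NOR x1 = true NOR true = false
w2 = NOT w1 = NOT false = true
w3 = x2 NOR x3 = true NOR true = false
w4 = x4 NOR w3 = false NOR false = true
w10 = w1 OR w4 = false OR true = true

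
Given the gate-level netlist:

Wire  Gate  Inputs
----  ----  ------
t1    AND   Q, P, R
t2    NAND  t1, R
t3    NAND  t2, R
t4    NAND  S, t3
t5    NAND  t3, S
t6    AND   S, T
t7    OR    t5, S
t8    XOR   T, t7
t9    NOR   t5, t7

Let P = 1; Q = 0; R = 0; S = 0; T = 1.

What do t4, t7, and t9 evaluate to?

t1 = Q AND P AND R = 0 AND 1 AND 0 = 0
t2 = t1 NAND R = 0 NAND 0 = 1
t3 = t2 NAND R = 1 NAND 0 = 1
t4 = S NAND t3 = 0 NAND 1 = 1
t5 = t3 NAND S = 1 NAND 0 = 1
t7 = t5 OR S = 1 OR 0 = 1
t9 = t5 NOR t7 = 1 NOR 1 = 0

t4 = 1  t7 = 1  t9 = 0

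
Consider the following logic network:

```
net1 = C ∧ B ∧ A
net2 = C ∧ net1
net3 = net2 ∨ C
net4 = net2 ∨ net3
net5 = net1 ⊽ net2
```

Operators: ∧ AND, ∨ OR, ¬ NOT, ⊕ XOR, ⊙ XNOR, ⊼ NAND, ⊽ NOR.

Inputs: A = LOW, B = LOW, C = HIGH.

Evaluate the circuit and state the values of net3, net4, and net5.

net1 = C AND B AND A = HIGH AND LOW AND LOW = LOW
net2 = C AND net1 = HIGH AND LOW = LOW
net3 = net2 OR C = LOW OR HIGH = HIGH
net4 = net2 OR net3 = LOW OR HIGH = HIGH
net5 = net1 NOR net2 = LOW NOR LOW = HIGH

net3 = HIGH; net4 = HIGH; net5 = HIGH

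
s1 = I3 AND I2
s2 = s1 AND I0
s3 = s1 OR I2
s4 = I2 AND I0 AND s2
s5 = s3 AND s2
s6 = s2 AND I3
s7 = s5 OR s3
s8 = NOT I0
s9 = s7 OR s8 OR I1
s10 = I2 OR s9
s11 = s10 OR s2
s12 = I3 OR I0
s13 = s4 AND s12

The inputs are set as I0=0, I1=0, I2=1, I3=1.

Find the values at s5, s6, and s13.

s1 = I3 AND I2 = 1 AND 1 = 1
s2 = s1 AND I0 = 1 AND 0 = 0
s3 = s1 OR I2 = 1 OR 1 = 1
s4 = I2 AND I0 AND s2 = 1 AND 0 AND 0 = 0
s5 = s3 AND s2 = 1 AND 0 = 0
s6 = s2 AND I3 = 0 AND 1 = 0
s12 = I3 OR I0 = 1 OR 0 = 1
s13 = s4 AND s12 = 0 AND 1 = 0

s5 = 0, s6 = 0, s13 = 0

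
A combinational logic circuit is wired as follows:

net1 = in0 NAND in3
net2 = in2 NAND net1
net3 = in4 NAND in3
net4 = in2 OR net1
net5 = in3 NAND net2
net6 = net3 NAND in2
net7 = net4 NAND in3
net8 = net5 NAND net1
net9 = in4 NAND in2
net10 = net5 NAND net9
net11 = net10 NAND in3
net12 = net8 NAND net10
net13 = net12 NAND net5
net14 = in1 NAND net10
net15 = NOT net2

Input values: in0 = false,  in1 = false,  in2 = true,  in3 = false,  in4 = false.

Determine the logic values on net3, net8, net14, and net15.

net3 = true  net8 = false  net14 = true  net15 = true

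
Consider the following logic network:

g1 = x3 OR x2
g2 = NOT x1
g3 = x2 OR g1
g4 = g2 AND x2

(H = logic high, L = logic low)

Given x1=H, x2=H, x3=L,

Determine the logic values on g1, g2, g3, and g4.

g1 = H, g2 = L, g3 = H, g4 = L

g1 = x3 OR x2 = L OR H = H
g2 = NOT x1 = NOT H = L
g3 = x2 OR g1 = H OR H = H
g4 = g2 AND x2 = L AND H = L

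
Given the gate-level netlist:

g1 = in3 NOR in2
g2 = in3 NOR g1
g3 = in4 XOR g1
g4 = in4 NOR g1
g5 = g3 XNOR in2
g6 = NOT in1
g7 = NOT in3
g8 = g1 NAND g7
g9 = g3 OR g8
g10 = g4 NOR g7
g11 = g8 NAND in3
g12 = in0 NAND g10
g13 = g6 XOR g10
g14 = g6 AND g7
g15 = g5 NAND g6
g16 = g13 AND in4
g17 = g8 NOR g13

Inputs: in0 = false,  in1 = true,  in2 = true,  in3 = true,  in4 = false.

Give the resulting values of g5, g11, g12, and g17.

g1 = in3 NOR in2 = true NOR true = false
g3 = in4 XOR g1 = false XOR false = false
g4 = in4 NOR g1 = false NOR false = true
g5 = g3 XNOR in2 = false XNOR true = false
g6 = NOT in1 = NOT true = false
g7 = NOT in3 = NOT true = false
g8 = g1 NAND g7 = false NAND false = true
g10 = g4 NOR g7 = true NOR false = false
g11 = g8 NAND in3 = true NAND true = false
g12 = in0 NAND g10 = false NAND false = true
g13 = g6 XOR g10 = false XOR false = false
g17 = g8 NOR g13 = true NOR false = false

g5 = false, g11 = false, g12 = true, g17 = false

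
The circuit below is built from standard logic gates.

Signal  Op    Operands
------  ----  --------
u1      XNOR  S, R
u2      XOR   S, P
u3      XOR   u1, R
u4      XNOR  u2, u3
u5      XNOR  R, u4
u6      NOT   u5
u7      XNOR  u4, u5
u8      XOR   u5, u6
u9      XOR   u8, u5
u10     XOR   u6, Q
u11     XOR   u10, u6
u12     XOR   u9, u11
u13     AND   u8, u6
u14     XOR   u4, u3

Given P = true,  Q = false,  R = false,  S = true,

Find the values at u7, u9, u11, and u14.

u7 = false  u9 = true  u11 = false  u14 = true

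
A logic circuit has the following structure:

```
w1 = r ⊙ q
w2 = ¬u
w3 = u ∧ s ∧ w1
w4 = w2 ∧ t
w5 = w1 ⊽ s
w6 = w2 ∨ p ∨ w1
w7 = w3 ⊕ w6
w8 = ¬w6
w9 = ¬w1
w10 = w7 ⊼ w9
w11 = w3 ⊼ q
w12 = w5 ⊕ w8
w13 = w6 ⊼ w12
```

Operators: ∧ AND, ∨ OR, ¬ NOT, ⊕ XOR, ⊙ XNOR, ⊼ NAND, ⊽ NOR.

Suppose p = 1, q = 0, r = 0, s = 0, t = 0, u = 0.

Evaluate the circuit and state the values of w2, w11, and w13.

w2 = 1; w11 = 1; w13 = 1

w1 = r XNOR q = 0 XNOR 0 = 1
w2 = NOT u = NOT 0 = 1
w3 = u AND s AND w1 = 0 AND 0 AND 1 = 0
w5 = w1 NOR s = 1 NOR 0 = 0
w6 = w2 OR p OR w1 = 1 OR 1 OR 1 = 1
w8 = NOT w6 = NOT 1 = 0
w11 = w3 NAND q = 0 NAND 0 = 1
w12 = w5 XOR w8 = 0 XOR 0 = 0
w13 = w6 NAND w12 = 1 NAND 0 = 1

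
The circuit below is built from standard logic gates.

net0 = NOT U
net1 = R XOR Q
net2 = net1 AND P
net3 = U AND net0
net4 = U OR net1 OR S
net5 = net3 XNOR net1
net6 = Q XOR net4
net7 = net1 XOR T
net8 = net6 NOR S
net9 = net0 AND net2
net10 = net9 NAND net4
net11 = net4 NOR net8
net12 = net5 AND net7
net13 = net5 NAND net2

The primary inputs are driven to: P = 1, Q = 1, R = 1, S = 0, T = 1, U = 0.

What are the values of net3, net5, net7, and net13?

net0 = NOT U = NOT 0 = 1
net1 = R XOR Q = 1 XOR 1 = 0
net2 = net1 AND P = 0 AND 1 = 0
net3 = U AND net0 = 0 AND 1 = 0
net5 = net3 XNOR net1 = 0 XNOR 0 = 1
net7 = net1 XOR T = 0 XOR 1 = 1
net13 = net5 NAND net2 = 1 NAND 0 = 1

net3 = 0, net5 = 1, net7 = 1, net13 = 1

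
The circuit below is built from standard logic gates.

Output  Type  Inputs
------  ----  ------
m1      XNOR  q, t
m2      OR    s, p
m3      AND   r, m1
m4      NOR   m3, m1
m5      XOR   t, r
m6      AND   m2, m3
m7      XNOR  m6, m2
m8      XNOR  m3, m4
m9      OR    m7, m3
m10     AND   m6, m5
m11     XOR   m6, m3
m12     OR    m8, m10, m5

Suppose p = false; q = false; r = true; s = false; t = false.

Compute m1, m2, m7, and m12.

m1 = q XNOR t = false XNOR false = true
m2 = s OR p = false OR false = false
m3 = r AND m1 = true AND true = true
m4 = m3 NOR m1 = true NOR true = false
m5 = t XOR r = false XOR true = true
m6 = m2 AND m3 = false AND true = false
m7 = m6 XNOR m2 = false XNOR false = true
m8 = m3 XNOR m4 = true XNOR false = false
m10 = m6 AND m5 = false AND true = false
m12 = m8 OR m10 OR m5 = false OR false OR true = true

m1 = true, m2 = false, m7 = true, m12 = true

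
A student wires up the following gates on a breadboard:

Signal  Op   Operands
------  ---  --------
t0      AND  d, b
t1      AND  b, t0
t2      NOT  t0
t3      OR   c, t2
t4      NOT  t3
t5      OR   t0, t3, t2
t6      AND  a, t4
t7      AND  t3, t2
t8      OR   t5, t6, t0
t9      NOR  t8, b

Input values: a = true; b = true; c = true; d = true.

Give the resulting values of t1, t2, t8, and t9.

t0 = d AND b = true AND true = true
t1 = b AND t0 = true AND true = true
t2 = NOT t0 = NOT true = false
t3 = c OR t2 = true OR false = true
t4 = NOT t3 = NOT true = false
t5 = t0 OR t3 OR t2 = true OR true OR false = true
t6 = a AND t4 = true AND false = false
t8 = t5 OR t6 OR t0 = true OR false OR true = true
t9 = t8 NOR b = true NOR true = false

t1 = true; t2 = false; t8 = true; t9 = false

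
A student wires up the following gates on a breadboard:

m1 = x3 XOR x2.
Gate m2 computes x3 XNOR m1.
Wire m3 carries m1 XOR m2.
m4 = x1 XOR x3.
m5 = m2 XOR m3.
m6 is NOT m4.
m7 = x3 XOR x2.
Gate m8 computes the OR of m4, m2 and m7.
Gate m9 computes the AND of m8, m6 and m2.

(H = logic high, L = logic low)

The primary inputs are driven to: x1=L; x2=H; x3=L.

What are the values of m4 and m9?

m1 = x3 XOR x2 = L XOR H = H
m2 = x3 XNOR m1 = L XNOR H = L
m4 = x1 XOR x3 = L XOR L = L
m6 = NOT m4 = NOT L = H
m7 = x3 XOR x2 = L XOR H = H
m8 = m4 OR m2 OR m7 = L OR L OR H = H
m9 = m8 AND m6 AND m2 = H AND H AND L = L

m4 = L, m9 = L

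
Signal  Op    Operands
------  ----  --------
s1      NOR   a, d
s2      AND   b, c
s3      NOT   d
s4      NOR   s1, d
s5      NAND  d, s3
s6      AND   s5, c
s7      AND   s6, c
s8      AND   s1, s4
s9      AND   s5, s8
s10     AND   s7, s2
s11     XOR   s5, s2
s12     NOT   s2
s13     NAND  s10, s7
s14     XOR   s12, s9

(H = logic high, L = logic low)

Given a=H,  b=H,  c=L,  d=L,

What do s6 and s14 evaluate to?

s1 = a NOR d = H NOR L = L
s2 = b AND c = H AND L = L
s3 = NOT d = NOT L = H
s4 = s1 NOR d = L NOR L = H
s5 = d NAND s3 = L NAND H = H
s6 = s5 AND c = H AND L = L
s8 = s1 AND s4 = L AND H = L
s9 = s5 AND s8 = H AND L = L
s12 = NOT s2 = NOT L = H
s14 = s12 XOR s9 = H XOR L = H

s6 = L; s14 = H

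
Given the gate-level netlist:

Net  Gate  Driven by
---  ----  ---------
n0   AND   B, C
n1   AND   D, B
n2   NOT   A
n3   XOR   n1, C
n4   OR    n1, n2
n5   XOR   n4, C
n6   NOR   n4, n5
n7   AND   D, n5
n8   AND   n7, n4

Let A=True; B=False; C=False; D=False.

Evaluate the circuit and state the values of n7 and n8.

n7 = False, n8 = False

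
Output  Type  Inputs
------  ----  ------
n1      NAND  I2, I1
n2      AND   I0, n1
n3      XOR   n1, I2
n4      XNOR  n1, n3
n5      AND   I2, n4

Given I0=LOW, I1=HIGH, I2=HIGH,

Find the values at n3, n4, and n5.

n3 = HIGH  n4 = LOW  n5 = LOW

n1 = I2 NAND I1 = HIGH NAND HIGH = LOW
n3 = n1 XOR I2 = LOW XOR HIGH = HIGH
n4 = n1 XNOR n3 = LOW XNOR HIGH = LOW
n5 = I2 AND n4 = HIGH AND LOW = LOW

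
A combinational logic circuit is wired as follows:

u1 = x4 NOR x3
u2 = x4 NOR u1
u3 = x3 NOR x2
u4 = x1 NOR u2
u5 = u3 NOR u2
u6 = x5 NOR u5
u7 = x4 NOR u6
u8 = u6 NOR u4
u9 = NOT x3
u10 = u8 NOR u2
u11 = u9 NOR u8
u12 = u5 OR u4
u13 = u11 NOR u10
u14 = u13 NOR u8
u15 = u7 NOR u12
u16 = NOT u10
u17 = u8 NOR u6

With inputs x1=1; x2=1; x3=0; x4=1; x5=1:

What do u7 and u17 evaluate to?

u7 = 0, u17 = 0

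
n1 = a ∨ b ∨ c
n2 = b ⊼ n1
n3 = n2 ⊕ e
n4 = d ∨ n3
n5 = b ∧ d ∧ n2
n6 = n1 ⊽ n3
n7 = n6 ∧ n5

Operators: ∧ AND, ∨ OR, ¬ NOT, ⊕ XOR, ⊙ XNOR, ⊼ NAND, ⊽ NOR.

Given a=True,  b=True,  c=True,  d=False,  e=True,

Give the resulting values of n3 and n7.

n3 = True, n7 = False

n1 = a OR b OR c = True OR True OR True = True
n2 = b NAND n1 = True NAND True = False
n3 = n2 XOR e = False XOR True = True
n5 = b AND d AND n2 = True AND False AND False = False
n6 = n1 NOR n3 = True NOR True = False
n7 = n6 AND n5 = False AND False = False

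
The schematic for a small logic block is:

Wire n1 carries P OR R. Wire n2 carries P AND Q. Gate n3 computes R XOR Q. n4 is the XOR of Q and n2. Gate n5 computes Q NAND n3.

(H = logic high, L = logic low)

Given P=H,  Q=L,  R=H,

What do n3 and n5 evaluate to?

n3 = R XOR Q = H XOR L = H
n5 = Q NAND n3 = L NAND H = H

n3 = H  n5 = H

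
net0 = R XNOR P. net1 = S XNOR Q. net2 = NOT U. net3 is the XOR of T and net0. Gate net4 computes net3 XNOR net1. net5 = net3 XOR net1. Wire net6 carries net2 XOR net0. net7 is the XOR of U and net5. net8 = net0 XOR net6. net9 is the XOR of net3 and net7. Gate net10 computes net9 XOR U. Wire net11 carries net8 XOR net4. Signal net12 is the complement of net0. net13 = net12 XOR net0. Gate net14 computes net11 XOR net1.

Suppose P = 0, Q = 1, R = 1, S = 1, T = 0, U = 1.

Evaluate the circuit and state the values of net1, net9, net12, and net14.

net1 = 1  net9 = 0  net12 = 1  net14 = 1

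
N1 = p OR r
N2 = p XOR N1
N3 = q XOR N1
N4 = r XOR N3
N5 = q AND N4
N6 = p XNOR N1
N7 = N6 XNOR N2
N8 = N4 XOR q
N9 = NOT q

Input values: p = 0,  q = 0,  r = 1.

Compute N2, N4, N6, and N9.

N2 = 1; N4 = 0; N6 = 0; N9 = 1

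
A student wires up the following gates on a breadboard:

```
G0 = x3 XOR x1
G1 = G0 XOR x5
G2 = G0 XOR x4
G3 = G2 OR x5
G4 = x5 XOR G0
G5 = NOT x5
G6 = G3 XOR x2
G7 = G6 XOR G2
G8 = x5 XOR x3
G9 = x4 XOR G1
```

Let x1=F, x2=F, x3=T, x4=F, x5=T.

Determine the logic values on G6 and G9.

G6 = T, G9 = F

G0 = x3 XOR x1 = T XOR F = T
G1 = G0 XOR x5 = T XOR T = F
G2 = G0 XOR x4 = T XOR F = T
G3 = G2 OR x5 = T OR T = T
G6 = G3 XOR x2 = T XOR F = T
G9 = x4 XOR G1 = F XOR F = F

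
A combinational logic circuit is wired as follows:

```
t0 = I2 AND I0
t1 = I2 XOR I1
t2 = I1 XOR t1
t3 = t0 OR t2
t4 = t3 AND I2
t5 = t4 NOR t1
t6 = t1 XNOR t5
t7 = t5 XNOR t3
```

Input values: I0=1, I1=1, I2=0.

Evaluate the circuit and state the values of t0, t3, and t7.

t0 = 0; t3 = 0; t7 = 1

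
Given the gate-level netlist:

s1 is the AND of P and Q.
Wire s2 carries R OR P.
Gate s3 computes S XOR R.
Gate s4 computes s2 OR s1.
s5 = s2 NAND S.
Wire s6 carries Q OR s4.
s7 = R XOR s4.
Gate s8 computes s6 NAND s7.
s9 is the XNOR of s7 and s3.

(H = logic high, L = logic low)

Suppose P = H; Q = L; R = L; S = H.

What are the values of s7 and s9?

s1 = P AND Q = H AND L = L
s2 = R OR P = L OR H = H
s3 = S XOR R = H XOR L = H
s4 = s2 OR s1 = H OR L = H
s7 = R XOR s4 = L XOR H = H
s9 = s7 XNOR s3 = H XNOR H = H

s7 = H, s9 = H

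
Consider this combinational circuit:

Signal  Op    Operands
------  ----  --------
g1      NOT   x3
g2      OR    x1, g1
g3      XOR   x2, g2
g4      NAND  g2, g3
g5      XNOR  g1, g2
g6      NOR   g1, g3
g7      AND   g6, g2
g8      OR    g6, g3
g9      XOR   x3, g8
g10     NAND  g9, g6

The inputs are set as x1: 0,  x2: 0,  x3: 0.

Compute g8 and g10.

g1 = NOT x3 = NOT 0 = 1
g2 = x1 OR g1 = 0 OR 1 = 1
g3 = x2 XOR g2 = 0 XOR 1 = 1
g6 = g1 NOR g3 = 1 NOR 1 = 0
g8 = g6 OR g3 = 0 OR 1 = 1
g9 = x3 XOR g8 = 0 XOR 1 = 1
g10 = g9 NAND g6 = 1 NAND 0 = 1

g8 = 1, g10 = 1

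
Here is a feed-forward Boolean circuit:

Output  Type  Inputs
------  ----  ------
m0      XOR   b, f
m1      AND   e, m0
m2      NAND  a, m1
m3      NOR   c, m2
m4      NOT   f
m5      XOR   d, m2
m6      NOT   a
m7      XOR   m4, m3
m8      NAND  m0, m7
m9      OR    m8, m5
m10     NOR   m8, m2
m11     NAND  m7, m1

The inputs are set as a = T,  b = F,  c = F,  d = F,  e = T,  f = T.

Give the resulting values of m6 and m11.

m6 = F, m11 = F

m0 = b XOR f = F XOR T = T
m1 = e AND m0 = T AND T = T
m2 = a NAND m1 = T NAND T = F
m3 = c NOR m2 = F NOR F = T
m4 = NOT f = NOT T = F
m6 = NOT a = NOT T = F
m7 = m4 XOR m3 = F XOR T = T
m11 = m7 NAND m1 = T NAND T = F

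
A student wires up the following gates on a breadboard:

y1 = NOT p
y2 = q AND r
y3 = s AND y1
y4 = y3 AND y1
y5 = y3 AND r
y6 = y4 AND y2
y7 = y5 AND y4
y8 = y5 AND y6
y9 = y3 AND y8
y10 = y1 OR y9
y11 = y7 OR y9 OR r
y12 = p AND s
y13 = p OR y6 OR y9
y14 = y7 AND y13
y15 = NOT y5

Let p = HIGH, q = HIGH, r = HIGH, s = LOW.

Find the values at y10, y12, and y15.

y1 = NOT p = NOT HIGH = LOW
y2 = q AND r = HIGH AND HIGH = HIGH
y3 = s AND y1 = LOW AND LOW = LOW
y4 = y3 AND y1 = LOW AND LOW = LOW
y5 = y3 AND r = LOW AND HIGH = LOW
y6 = y4 AND y2 = LOW AND HIGH = LOW
y8 = y5 AND y6 = LOW AND LOW = LOW
y9 = y3 AND y8 = LOW AND LOW = LOW
y10 = y1 OR y9 = LOW OR LOW = LOW
y12 = p AND s = HIGH AND LOW = LOW
y15 = NOT y5 = NOT LOW = HIGH

y10 = LOW  y12 = LOW  y15 = HIGH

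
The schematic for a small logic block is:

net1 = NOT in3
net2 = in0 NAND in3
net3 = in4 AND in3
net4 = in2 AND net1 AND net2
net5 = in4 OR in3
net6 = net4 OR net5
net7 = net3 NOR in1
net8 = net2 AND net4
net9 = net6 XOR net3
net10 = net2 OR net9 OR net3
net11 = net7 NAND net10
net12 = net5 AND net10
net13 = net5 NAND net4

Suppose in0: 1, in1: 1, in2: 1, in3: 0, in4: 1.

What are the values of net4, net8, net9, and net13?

net4 = 1  net8 = 1  net9 = 1  net13 = 0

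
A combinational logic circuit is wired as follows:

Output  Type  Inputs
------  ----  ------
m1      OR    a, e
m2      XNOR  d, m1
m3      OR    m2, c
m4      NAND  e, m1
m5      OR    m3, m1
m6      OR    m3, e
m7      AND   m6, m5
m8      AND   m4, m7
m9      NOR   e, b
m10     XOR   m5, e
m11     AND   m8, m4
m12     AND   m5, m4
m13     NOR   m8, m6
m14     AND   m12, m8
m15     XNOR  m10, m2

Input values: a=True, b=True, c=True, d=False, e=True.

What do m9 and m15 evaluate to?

m9 = False; m15 = True

m1 = a OR e = True OR True = True
m2 = d XNOR m1 = False XNOR True = False
m3 = m2 OR c = False OR True = True
m5 = m3 OR m1 = True OR True = True
m9 = e NOR b = True NOR True = False
m10 = m5 XOR e = True XOR True = False
m15 = m10 XNOR m2 = False XNOR False = True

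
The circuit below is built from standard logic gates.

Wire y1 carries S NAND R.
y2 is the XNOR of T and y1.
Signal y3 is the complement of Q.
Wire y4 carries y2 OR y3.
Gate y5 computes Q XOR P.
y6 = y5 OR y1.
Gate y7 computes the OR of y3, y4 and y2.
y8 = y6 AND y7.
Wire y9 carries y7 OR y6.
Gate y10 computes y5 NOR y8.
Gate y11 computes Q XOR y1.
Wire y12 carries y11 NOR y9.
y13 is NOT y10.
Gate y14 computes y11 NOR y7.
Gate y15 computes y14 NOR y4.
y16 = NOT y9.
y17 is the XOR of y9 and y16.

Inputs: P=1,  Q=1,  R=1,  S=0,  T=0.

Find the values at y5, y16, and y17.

y1 = S NAND R = 0 NAND 1 = 1
y2 = T XNOR y1 = 0 XNOR 1 = 0
y3 = NOT Q = NOT 1 = 0
y4 = y2 OR y3 = 0 OR 0 = 0
y5 = Q XOR P = 1 XOR 1 = 0
y6 = y5 OR y1 = 0 OR 1 = 1
y7 = y3 OR y4 OR y2 = 0 OR 0 OR 0 = 0
y9 = y7 OR y6 = 0 OR 1 = 1
y16 = NOT y9 = NOT 1 = 0
y17 = y9 XOR y16 = 1 XOR 0 = 1

y5 = 0; y16 = 0; y17 = 1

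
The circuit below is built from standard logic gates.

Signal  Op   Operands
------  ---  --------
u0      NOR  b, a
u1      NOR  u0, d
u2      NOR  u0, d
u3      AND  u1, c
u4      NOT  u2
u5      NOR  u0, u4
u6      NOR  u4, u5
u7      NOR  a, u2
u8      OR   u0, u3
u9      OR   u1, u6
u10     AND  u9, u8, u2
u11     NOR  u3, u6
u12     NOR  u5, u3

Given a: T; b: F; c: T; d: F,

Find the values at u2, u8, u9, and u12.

u0 = b NOR a = F NOR T = F
u1 = u0 NOR d = F NOR F = T
u2 = u0 NOR d = F NOR F = T
u3 = u1 AND c = T AND T = T
u4 = NOT u2 = NOT T = F
u5 = u0 NOR u4 = F NOR F = T
u6 = u4 NOR u5 = F NOR T = F
u8 = u0 OR u3 = F OR T = T
u9 = u1 OR u6 = T OR F = T
u12 = u5 NOR u3 = T NOR T = F

u2 = T  u8 = T  u9 = T  u12 = F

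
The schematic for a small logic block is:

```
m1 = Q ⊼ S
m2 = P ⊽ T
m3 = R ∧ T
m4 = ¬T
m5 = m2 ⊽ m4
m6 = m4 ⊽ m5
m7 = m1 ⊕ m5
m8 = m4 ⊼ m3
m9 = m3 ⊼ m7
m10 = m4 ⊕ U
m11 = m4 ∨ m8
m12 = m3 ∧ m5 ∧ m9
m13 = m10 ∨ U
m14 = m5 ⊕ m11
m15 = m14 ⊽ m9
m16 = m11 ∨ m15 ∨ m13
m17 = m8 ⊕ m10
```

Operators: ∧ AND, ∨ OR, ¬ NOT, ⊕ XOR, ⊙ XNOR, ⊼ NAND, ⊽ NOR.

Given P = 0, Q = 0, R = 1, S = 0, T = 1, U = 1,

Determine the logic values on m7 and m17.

m7 = 0, m17 = 0

m1 = Q NAND S = 0 NAND 0 = 1
m2 = P NOR T = 0 NOR 1 = 0
m3 = R AND T = 1 AND 1 = 1
m4 = NOT T = NOT 1 = 0
m5 = m2 NOR m4 = 0 NOR 0 = 1
m7 = m1 XOR m5 = 1 XOR 1 = 0
m8 = m4 NAND m3 = 0 NAND 1 = 1
m10 = m4 XOR U = 0 XOR 1 = 1
m17 = m8 XOR m10 = 1 XOR 1 = 0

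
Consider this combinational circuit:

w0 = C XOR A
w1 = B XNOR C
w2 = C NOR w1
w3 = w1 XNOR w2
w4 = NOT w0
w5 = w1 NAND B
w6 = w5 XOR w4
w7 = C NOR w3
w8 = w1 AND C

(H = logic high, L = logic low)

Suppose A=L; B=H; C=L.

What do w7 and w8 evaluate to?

w1 = B XNOR C = H XNOR L = L
w2 = C NOR w1 = L NOR L = H
w3 = w1 XNOR w2 = L XNOR H = L
w7 = C NOR w3 = L NOR L = H
w8 = w1 AND C = L AND L = L

w7 = H; w8 = L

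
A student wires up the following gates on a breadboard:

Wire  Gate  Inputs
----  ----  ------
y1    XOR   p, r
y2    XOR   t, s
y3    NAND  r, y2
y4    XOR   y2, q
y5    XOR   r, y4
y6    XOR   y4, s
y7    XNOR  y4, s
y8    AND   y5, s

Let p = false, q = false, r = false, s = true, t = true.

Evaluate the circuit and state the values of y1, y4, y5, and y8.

y1 = p XOR r = false XOR false = false
y2 = t XOR s = true XOR true = false
y4 = y2 XOR q = false XOR false = false
y5 = r XOR y4 = false XOR false = false
y8 = y5 AND s = false AND true = false

y1 = false, y4 = false, y5 = false, y8 = false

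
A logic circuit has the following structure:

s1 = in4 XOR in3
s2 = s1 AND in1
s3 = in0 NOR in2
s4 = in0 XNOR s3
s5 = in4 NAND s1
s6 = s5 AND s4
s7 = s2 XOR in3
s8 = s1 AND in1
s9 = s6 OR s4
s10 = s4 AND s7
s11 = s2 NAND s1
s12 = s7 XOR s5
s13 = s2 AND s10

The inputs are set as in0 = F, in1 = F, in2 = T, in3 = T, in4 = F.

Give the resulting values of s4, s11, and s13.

s4 = T  s11 = T  s13 = F

s1 = in4 XOR in3 = F XOR T = T
s2 = s1 AND in1 = T AND F = F
s3 = in0 NOR in2 = F NOR T = F
s4 = in0 XNOR s3 = F XNOR F = T
s7 = s2 XOR in3 = F XOR T = T
s10 = s4 AND s7 = T AND T = T
s11 = s2 NAND s1 = F NAND T = T
s13 = s2 AND s10 = F AND T = F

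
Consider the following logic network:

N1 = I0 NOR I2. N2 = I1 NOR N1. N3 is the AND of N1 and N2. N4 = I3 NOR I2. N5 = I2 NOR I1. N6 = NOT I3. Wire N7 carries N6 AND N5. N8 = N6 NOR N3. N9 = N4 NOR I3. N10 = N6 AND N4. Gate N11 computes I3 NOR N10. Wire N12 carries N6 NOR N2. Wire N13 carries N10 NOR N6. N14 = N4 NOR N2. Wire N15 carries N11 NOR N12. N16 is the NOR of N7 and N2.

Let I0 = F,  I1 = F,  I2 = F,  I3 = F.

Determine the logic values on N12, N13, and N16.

N12 = F  N13 = F  N16 = F

N1 = I0 NOR I2 = F NOR F = T
N2 = I1 NOR N1 = F NOR T = F
N4 = I3 NOR I2 = F NOR F = T
N5 = I2 NOR I1 = F NOR F = T
N6 = NOT I3 = NOT F = T
N7 = N6 AND N5 = T AND T = T
N10 = N6 AND N4 = T AND T = T
N12 = N6 NOR N2 = T NOR F = F
N13 = N10 NOR N6 = T NOR T = F
N16 = N7 NOR N2 = T NOR F = F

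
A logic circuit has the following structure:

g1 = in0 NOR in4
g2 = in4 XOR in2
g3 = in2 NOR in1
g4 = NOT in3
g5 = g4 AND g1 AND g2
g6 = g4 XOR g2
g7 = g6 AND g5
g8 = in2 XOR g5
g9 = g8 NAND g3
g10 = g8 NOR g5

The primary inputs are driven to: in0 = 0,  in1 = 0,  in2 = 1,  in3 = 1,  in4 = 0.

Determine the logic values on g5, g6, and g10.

g1 = in0 NOR in4 = 0 NOR 0 = 1
g2 = in4 XOR in2 = 0 XOR 1 = 1
g4 = NOT in3 = NOT 1 = 0
g5 = g4 AND g1 AND g2 = 0 AND 1 AND 1 = 0
g6 = g4 XOR g2 = 0 XOR 1 = 1
g8 = in2 XOR g5 = 1 XOR 0 = 1
g10 = g8 NOR g5 = 1 NOR 0 = 0

g5 = 0; g6 = 1; g10 = 0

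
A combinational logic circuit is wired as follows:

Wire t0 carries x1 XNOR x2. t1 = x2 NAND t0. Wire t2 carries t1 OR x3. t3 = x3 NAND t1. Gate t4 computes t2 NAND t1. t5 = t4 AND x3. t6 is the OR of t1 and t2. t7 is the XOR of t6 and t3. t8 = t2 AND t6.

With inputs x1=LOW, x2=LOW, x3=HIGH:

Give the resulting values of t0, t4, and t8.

t0 = HIGH, t4 = LOW, t8 = HIGH

t0 = x1 XNOR x2 = LOW XNOR LOW = HIGH
t1 = x2 NAND t0 = LOW NAND HIGH = HIGH
t2 = t1 OR x3 = HIGH OR HIGH = HIGH
t4 = t2 NAND t1 = HIGH NAND HIGH = LOW
t6 = t1 OR t2 = HIGH OR HIGH = HIGH
t8 = t2 AND t6 = HIGH AND HIGH = HIGH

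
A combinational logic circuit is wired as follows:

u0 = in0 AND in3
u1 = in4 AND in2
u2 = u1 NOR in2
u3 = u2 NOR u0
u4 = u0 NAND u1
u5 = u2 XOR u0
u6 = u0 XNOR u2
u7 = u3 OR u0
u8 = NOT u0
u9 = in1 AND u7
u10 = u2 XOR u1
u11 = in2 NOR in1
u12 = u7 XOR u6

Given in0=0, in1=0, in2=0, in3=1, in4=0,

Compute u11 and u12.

u11 = 1, u12 = 0

u0 = in0 AND in3 = 0 AND 1 = 0
u1 = in4 AND in2 = 0 AND 0 = 0
u2 = u1 NOR in2 = 0 NOR 0 = 1
u3 = u2 NOR u0 = 1 NOR 0 = 0
u6 = u0 XNOR u2 = 0 XNOR 1 = 0
u7 = u3 OR u0 = 0 OR 0 = 0
u11 = in2 NOR in1 = 0 NOR 0 = 1
u12 = u7 XOR u6 = 0 XOR 0 = 0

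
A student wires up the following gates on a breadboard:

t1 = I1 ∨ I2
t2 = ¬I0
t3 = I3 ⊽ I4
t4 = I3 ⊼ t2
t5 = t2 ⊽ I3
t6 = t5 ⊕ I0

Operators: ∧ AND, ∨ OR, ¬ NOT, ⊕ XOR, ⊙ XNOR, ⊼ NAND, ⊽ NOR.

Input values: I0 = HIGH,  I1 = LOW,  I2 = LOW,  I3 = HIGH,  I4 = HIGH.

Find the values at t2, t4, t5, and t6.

t2 = LOW; t4 = HIGH; t5 = LOW; t6 = HIGH

t2 = NOT I0 = NOT HIGH = LOW
t4 = I3 NAND t2 = HIGH NAND LOW = HIGH
t5 = t2 NOR I3 = LOW NOR HIGH = LOW
t6 = t5 XOR I0 = LOW XOR HIGH = HIGH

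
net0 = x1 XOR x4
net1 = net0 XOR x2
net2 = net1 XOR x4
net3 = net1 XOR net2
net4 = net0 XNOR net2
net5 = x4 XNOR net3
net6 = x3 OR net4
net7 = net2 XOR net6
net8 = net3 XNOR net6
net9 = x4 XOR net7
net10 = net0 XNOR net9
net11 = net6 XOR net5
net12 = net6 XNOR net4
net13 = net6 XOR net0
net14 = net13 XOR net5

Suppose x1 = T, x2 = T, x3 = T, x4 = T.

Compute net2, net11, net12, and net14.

net0 = x1 XOR x4 = T XOR T = F
net1 = net0 XOR x2 = F XOR T = T
net2 = net1 XOR x4 = T XOR T = F
net3 = net1 XOR net2 = T XOR F = T
net4 = net0 XNOR net2 = F XNOR F = T
net5 = x4 XNOR net3 = T XNOR T = T
net6 = x3 OR net4 = T OR T = T
net11 = net6 XOR net5 = T XOR T = F
net12 = net6 XNOR net4 = T XNOR T = T
net13 = net6 XOR net0 = T XOR F = T
net14 = net13 XOR net5 = T XOR T = F

net2 = F; net11 = F; net12 = T; net14 = F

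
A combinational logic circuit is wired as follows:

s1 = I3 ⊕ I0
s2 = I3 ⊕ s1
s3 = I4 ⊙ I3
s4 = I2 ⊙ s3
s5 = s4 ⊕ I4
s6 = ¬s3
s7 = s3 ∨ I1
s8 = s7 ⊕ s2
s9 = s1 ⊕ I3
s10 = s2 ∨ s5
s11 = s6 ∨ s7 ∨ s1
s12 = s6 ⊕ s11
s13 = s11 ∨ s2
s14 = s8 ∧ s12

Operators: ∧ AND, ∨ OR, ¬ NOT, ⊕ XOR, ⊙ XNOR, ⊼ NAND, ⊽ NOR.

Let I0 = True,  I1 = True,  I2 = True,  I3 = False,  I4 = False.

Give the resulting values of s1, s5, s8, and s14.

s1 = I3 XOR I0 = False XOR True = True
s2 = I3 XOR s1 = False XOR True = True
s3 = I4 XNOR I3 = False XNOR False = True
s4 = I2 XNOR s3 = True XNOR True = True
s5 = s4 XOR I4 = True XOR False = True
s6 = NOT s3 = NOT True = False
s7 = s3 OR I1 = True OR True = True
s8 = s7 XOR s2 = True XOR True = False
s11 = s6 OR s7 OR s1 = False OR True OR True = True
s12 = s6 XOR s11 = False XOR True = True
s14 = s8 AND s12 = False AND True = False

s1 = True  s5 = True  s8 = False  s14 = False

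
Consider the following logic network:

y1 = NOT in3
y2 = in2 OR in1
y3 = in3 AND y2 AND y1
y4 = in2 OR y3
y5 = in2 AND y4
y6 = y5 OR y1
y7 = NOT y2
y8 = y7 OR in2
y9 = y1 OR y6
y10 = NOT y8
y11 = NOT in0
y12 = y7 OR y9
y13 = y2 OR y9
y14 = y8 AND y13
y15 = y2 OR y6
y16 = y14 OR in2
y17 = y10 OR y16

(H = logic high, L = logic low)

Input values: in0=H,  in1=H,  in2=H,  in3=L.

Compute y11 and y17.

y11 = L, y17 = H

y1 = NOT in3 = NOT L = H
y2 = in2 OR in1 = H OR H = H
y3 = in3 AND y2 AND y1 = L AND H AND H = L
y4 = in2 OR y3 = H OR L = H
y5 = in2 AND y4 = H AND H = H
y6 = y5 OR y1 = H OR H = H
y7 = NOT y2 = NOT H = L
y8 = y7 OR in2 = L OR H = H
y9 = y1 OR y6 = H OR H = H
y10 = NOT y8 = NOT H = L
y11 = NOT in0 = NOT H = L
y13 = y2 OR y9 = H OR H = H
y14 = y8 AND y13 = H AND H = H
y16 = y14 OR in2 = H OR H = H
y17 = y10 OR y16 = L OR H = H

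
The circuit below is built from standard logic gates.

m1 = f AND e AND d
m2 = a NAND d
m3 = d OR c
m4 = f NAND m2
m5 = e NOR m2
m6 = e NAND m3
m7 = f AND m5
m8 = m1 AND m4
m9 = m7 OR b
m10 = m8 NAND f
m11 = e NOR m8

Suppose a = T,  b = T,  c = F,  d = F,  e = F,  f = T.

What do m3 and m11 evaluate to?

m3 = F, m11 = T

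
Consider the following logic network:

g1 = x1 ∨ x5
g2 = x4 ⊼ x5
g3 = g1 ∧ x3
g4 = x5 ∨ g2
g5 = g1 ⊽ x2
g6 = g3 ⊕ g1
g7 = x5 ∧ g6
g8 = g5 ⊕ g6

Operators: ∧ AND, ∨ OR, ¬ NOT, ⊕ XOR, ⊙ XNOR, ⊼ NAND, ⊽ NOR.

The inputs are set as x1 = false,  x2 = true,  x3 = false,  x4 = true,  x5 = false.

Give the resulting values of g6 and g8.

g1 = x1 OR x5 = false OR false = false
g3 = g1 AND x3 = false AND false = false
g5 = g1 NOR x2 = false NOR true = false
g6 = g3 XOR g1 = false XOR false = false
g8 = g5 XOR g6 = false XOR false = false

g6 = false, g8 = false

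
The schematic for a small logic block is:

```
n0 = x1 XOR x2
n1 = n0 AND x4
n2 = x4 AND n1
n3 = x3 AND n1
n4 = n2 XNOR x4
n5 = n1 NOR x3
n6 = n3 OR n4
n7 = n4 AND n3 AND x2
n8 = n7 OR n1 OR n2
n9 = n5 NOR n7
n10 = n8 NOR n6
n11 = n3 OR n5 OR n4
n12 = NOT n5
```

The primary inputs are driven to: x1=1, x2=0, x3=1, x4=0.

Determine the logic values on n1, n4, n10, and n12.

n0 = x1 XOR x2 = 1 XOR 0 = 1
n1 = n0 AND x4 = 1 AND 0 = 0
n2 = x4 AND n1 = 0 AND 0 = 0
n3 = x3 AND n1 = 1 AND 0 = 0
n4 = n2 XNOR x4 = 0 XNOR 0 = 1
n5 = n1 NOR x3 = 0 NOR 1 = 0
n6 = n3 OR n4 = 0 OR 1 = 1
n7 = n4 AND n3 AND x2 = 1 AND 0 AND 0 = 0
n8 = n7 OR n1 OR n2 = 0 OR 0 OR 0 = 0
n10 = n8 NOR n6 = 0 NOR 1 = 0
n12 = NOT n5 = NOT 0 = 1

n1 = 0, n4 = 1, n10 = 0, n12 = 1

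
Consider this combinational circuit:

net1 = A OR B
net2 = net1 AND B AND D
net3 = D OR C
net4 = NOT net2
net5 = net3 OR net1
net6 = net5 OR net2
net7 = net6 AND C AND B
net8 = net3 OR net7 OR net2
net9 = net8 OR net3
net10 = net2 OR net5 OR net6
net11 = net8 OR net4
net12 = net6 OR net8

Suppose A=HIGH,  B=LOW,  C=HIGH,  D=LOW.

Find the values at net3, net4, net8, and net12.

net1 = A OR B = HIGH OR LOW = HIGH
net2 = net1 AND B AND D = HIGH AND LOW AND LOW = LOW
net3 = D OR C = LOW OR HIGH = HIGH
net4 = NOT net2 = NOT LOW = HIGH
net5 = net3 OR net1 = HIGH OR HIGH = HIGH
net6 = net5 OR net2 = HIGH OR LOW = HIGH
net7 = net6 AND C AND B = HIGH AND HIGH AND LOW = LOW
net8 = net3 OR net7 OR net2 = HIGH OR LOW OR LOW = HIGH
net12 = net6 OR net8 = HIGH OR HIGH = HIGH

net3 = HIGH, net4 = HIGH, net8 = HIGH, net12 = HIGH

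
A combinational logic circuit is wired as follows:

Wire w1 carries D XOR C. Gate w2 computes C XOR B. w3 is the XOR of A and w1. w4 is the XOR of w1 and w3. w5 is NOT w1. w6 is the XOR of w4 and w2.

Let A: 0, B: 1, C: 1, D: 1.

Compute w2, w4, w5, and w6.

w1 = D XOR C = 1 XOR 1 = 0
w2 = C XOR B = 1 XOR 1 = 0
w3 = A XOR w1 = 0 XOR 0 = 0
w4 = w1 XOR w3 = 0 XOR 0 = 0
w5 = NOT w1 = NOT 0 = 1
w6 = w4 XOR w2 = 0 XOR 0 = 0

w2 = 0  w4 = 0  w5 = 1  w6 = 0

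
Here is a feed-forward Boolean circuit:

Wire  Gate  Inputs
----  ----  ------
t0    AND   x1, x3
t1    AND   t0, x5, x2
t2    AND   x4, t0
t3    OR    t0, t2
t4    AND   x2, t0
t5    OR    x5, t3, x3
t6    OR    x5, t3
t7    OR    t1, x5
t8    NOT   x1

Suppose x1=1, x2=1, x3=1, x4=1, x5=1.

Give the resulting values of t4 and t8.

t4 = 1, t8 = 0

t0 = x1 AND x3 = 1 AND 1 = 1
t4 = x2 AND t0 = 1 AND 1 = 1
t8 = NOT x1 = NOT 1 = 0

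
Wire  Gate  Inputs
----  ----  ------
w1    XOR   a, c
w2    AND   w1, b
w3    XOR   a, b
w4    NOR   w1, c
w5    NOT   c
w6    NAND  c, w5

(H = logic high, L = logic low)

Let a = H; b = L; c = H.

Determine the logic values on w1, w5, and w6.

w1 = a XOR c = H XOR H = L
w5 = NOT c = NOT H = L
w6 = c NAND w5 = H NAND L = H

w1 = L  w5 = L  w6 = H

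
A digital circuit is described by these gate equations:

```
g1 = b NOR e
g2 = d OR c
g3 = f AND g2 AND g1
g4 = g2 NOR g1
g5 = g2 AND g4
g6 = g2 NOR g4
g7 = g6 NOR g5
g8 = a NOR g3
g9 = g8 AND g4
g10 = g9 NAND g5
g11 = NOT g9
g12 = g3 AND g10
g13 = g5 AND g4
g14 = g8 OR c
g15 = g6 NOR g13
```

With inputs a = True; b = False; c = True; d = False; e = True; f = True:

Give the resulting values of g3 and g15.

g3 = False, g15 = True

g1 = b NOR e = False NOR True = False
g2 = d OR c = False OR True = True
g3 = f AND g2 AND g1 = True AND True AND False = False
g4 = g2 NOR g1 = True NOR False = False
g5 = g2 AND g4 = True AND False = False
g6 = g2 NOR g4 = True NOR False = False
g13 = g5 AND g4 = False AND False = False
g15 = g6 NOR g13 = False NOR False = True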